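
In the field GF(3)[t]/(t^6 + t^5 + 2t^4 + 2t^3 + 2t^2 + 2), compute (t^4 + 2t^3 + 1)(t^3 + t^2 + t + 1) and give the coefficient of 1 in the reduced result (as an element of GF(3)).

Multiply in GF(3)[t]: (t^4 + 2t^3 + 1)·(t^3 + t^2 + t + 1) = t^7 + t^2 + t + 1.
Reduce using t^6 ≡ 2t^5 + t^4 + t^3 + t^2 + 1 (mod t^6 + t^5 + 2t^4 + 2t^3 + 2t^2 + 2).
Reduced: 2t^5 + 2t.

0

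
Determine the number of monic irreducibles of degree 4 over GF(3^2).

1620

Gauss's count: N_{9}(4) = (1/4) Σ_{d|4} μ(4/d)·9^d.
Divisors of 4: 1, 2, 4; μ(4/d) for each: 0, -1, 1.
Σ = − 9^2 + 9^4 = 6480.
N = 6480/4 = 1620.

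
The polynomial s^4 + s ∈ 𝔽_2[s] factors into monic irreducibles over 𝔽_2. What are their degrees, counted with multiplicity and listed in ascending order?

Write h(s) = s^4 + s.
Roots in 𝔽_2: h(0) = 0 → root; h(1) = 0 → root.
Linear factors from roots: (s), (s + 1).
Complete factorization: h(s) = (s)·(s + 1)·(s^2 + s + 1).
Factor degrees with multiplicity: 1 + 1 + 2 = 4.

1, 1, 2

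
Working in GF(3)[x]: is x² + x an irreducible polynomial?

Write g(x) = x² + x.
Check for roots in GF(3): g(0) = 0 → root; g(1) = 2; g(2) = 0 → root.
g(0) = 0, so (x) divides g(x); g is reducible.

No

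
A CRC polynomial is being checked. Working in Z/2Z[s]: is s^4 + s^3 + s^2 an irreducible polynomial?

Write h(s) = s^4 + s^3 + s^2.
Check for roots in Z/2Z: h(0) = 0 → root; h(1) = 1.
h(0) = 0, so (s) divides h(s); h is reducible.

No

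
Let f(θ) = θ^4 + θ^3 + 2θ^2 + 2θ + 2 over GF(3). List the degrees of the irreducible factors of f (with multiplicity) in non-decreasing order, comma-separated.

Roots in GF(3): f(0) = 2; f(1) = 2; f(2) = 2.
Complete factorization: f(θ) = (θ^4 + θ^3 + 2θ^2 + 2θ + 2).
Factor degrees with multiplicity: 4 = 4.

4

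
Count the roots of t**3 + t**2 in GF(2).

2

Write g(t) = t**3 + t**2.
Evaluate at each of the 2 elements of GF(2):
g(0) = 0 → root; g(1) = 0 → root.
Roots: {0, 1}.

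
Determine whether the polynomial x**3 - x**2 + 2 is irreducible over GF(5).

Write P(x) = x**3 - x**2 + 2.
Check for roots in GF(5): P(0) = 2; P(1) = 2; P(2) = 1; P(3) = 0 → root; P(4) = 0 → root.
P(3) = 0, so (x − 3) divides P(x); P is reducible.

No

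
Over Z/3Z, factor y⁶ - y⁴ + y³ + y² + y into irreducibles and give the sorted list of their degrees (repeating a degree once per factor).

1, 1, 2, 2

Write f(y) = y⁶ - y⁴ + y³ + y² + y.
Roots in Z/3Z: f(0) = 0 → root; f(1) = 0 → root; f(2) = 2.
Linear factors from roots: (y), (y - 1).
Complete factorization: f(y) = (y)·(y - 1)·(y² + 1)·(y² + y - 1).
Factor degrees with multiplicity: 1 + 1 + 2 + 2 = 6.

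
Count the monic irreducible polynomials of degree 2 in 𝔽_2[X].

1

The number of monic irreducibles of degree 2 over GF(2) is (1/2)·Σ_{d∣2} μ(2/d) 2^d.
Divisors of 2: 1, 2; μ(2/d) for each: -1, 1.
Σ = − 2^1 + 2^2 = 2.
N = 2/2 = 1.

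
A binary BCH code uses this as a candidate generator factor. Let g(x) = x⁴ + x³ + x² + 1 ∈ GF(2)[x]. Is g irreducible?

No

Check for roots in GF(2): g(0) = 1; g(1) = 0 → root.
g(1) = 0, so (x − 1) divides g(x); g is reducible.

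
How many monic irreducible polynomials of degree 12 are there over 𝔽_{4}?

x^(4^12) − x is the product of all monic irreducibles of degree dividing 12; Möbius inversion gives N = (1/12) Σ μ(12/d)·4^d.
Divisors of 12: 1, 2, 3, 4, 6, 12; μ(12/d) for each: 0, 1, 0, -1, -1, 1.
Σ = 4^2 − 4^4 − 4^6 + 4^12 = 16772880.
N = 16772880/12 = 1397740.

1397740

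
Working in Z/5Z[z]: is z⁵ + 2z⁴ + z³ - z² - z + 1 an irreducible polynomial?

Yes

Write m(z) = z⁵ + 2z⁴ + z³ - z² - z + 1.
Check for roots in Z/5Z: m(0) = 1; m(1) = 3; m(2) = 2; m(3) = 1; m(4) = 1.
No roots, so no linear factors.
Degree-2 irreducible divisors: test the 10 monic irreducibles of degree 2 over GF(5).
None of them divide m (all give nonzero remainder).
No irreducible factor of degree ≤ 2 exists, so m is irreducible over GF(5).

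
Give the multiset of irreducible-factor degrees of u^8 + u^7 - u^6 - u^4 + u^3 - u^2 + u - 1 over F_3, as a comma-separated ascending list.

1, 1, 1, 1, 4

Write g(u) = u^8 + u^7 - u^6 - u^4 + u^3 - u^2 + u - 1.
Roots in F_3: g(0) = 2; g(1) = 0 → root; g(2) = 0 → root.
Linear factors from roots: (u - 1), (u + 1).
Complete factorization: g(u) = (u - 1)·(u + 1)^3·(u^4 - u^3 + u^2 + 1).
Factor degrees with multiplicity: 1 + 1 + 1 + 1 + 4 = 8.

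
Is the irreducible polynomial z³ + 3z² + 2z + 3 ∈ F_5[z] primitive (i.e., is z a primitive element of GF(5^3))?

Write f(z) = z³ + 3z² + 2z + 3.
|GF(5^3)^×| = 5^3 − 1 = 124. Prime factorization: 124 = 2^2·31.
f is primitive ⇔ z has order 124 in GF(5)[z]/(f), i.e. z^(124/q) ≠ 1 for each prime q | 124.
z^(62) mod f = 4.
z^(4) mod f = 2z² + 3z + 4.
None equal 1, so z has full order 124; f is primitive.

Yes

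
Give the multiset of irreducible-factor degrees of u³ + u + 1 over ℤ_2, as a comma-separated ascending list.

Write f(u) = u³ + u + 1.
Roots in ℤ_2: f(0) = 1; f(1) = 1.
Complete factorization: f(u) = (u³ + u + 1).
Factor degrees with multiplicity: 3 = 3.

3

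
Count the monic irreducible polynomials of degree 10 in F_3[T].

5880

x^(3^10) − x is the product of all monic irreducibles of degree dividing 10; Möbius inversion gives N = (1/10) Σ μ(10/d)·3^d.
Divisors of 10: 1, 2, 5, 10; μ(10/d) for each: 1, -1, -1, 1.
Σ = 3^1 − 3^2 − 3^5 + 3^10 = 58800.
N = 58800/10 = 5880.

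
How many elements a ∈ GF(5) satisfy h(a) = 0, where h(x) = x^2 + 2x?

2

Evaluate at each of the 5 elements of GF(5):
h(0) = 0 → root; h(1) = 3; h(2) = 3; h(3) = 0 → root; h(4) = 4.
Roots: {0, 3}.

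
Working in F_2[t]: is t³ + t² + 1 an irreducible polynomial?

Write g(t) = t³ + t² + 1.
Check for roots in F_2: g(0) = 1; g(1) = 1.
No roots. A degree-3 polynomial over a field with no linear factor is irreducible.

Yes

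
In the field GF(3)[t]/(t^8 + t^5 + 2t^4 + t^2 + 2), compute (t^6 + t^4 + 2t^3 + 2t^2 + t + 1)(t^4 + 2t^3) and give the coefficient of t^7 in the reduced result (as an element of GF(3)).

0

Multiply in GF(3)[t]: (t^6 + t^4 + 2t^3 + 2t^2 + t + 1)·(t^4 + 2t^3) = t^10 + 2t^9 + t^8 + t^7 + 2t^5 + 2t^3.
Reduce using t^8 ≡ 2t^5 + t^4 + 2t^2 + 1 (mod t^8 + t^5 + 2t^4 + t^2 + 2).
Reduced: 2t^6 + 2t + 1.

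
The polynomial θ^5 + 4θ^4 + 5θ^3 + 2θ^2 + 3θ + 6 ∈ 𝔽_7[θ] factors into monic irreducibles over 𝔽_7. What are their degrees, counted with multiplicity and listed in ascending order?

1, 1, 1, 1, 1

Write g(θ) = θ^5 + 4θ^4 + 5θ^3 + 2θ^2 + 3θ + 6.
Linear factors from roots: (θ + 6), (θ + 4), (θ + 2).
Complete factorization: g(θ) = (θ + 6)·(θ + 2)^2·(θ + 4)^2.
Factor degrees with multiplicity: 1 + 1 + 1 + 1 + 1 = 5.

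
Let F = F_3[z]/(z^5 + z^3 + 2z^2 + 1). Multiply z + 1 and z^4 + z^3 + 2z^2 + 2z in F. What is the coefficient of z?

2

Multiply in F_3[z]: (z + 1)·(z^4 + z^3 + 2z^2 + 2z) = z^5 + 2z^4 + z^2 + 2z.
Reduce using z^5 ≡ 2z^3 + z^2 + 2 (mod z^5 + z^3 + 2z^2 + 1).
Reduced: 2z^4 + 2z^3 + 2z^2 + 2z + 2.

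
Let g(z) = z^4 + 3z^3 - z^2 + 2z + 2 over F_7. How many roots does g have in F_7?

4

Evaluate at each of the 7 elements of F_7:
g(0) = 2; g(1) = 0 → root; g(2) = 0 → root; g(3) = 0 → root; g(4) = 1; g(5) = 0 → root; g(6) = 4.
Roots: {1, 2, 3, 5}.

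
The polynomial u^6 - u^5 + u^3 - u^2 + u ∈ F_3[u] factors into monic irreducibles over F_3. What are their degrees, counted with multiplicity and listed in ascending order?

1, 2, 3

Write h(u) = u^6 - u^5 + u^3 - u^2 + u.
Roots in F_3: h(0) = 0 → root; h(1) = 1; h(2) = 2.
Linear factors from roots: (u).
Complete factorization: h(u) = (u)·(u^2 + u - 1)·(u^3 + u^2 - 1).
Factor degrees with multiplicity: 1 + 2 + 3 = 6.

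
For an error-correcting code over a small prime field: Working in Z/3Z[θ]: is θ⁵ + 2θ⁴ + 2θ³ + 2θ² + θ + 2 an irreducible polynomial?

Yes

Write g(θ) = θ⁵ + 2θ⁴ + 2θ³ + 2θ² + θ + 2.
Check for roots in Z/3Z: g(0) = 2; g(1) = 1; g(2) = 2.
No roots, so no linear factors.
Monic irreducibles of degree 2 over GF(3): θ² + 1, θ² + θ + 2, θ² + 2θ + 2.
None of them divide g (all give nonzero remainder).
No irreducible factor of degree ≤ 2 exists, so g is irreducible over GF(3).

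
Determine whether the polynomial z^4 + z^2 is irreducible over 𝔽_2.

No

Write g(z) = z^4 + z^2.
Check for roots in 𝔽_2: g(0) = 0 → root; g(1) = 0 → root.
g(0) = 0, so (z) divides g(z); g is reducible.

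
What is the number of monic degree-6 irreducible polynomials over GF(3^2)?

88440

The number of monic irreducibles of degree 6 over GF(9) is (1/6)·Σ_{d∣6} μ(6/d) 9^d.
Divisors of 6: 1, 2, 3, 6; μ(6/d) for each: 1, -1, -1, 1.
Σ = 9^1 − 9^2 − 9^3 + 9^6 = 530640.
N = 530640/6 = 88440.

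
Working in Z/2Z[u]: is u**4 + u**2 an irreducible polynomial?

Write h(u) = u**4 + u**2.
Check for roots in Z/2Z: h(0) = 0 → root; h(1) = 0 → root.
h(0) = 0, so (u) divides h(u); h is reducible.

No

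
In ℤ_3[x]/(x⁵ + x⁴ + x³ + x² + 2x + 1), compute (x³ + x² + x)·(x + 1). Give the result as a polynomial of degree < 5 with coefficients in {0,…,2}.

x^4 + 2x^3 + 2x^2 + x

Multiply in ℤ_3[x]: (x³ + x² + x)·(x + 1) = x⁴ + 2x³ + 2x² + x.
Reduced: x⁴ + 2x³ + 2x² + x.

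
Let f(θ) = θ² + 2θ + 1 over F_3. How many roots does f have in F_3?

1

Evaluate at each of the 3 elements of F_3:
f(0) = 1; f(1) = 1; f(2) = 0 → root.
Roots: {2}.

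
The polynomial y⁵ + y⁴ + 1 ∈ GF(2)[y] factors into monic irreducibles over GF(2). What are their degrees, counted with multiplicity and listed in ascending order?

2, 3

Write h(y) = y⁵ + y⁴ + 1.
Roots in GF(2): h(0) = 1; h(1) = 1.
Complete factorization: h(y) = (y² + y + 1)·(y³ + y + 1).
Factor degrees with multiplicity: 2 + 3 = 5.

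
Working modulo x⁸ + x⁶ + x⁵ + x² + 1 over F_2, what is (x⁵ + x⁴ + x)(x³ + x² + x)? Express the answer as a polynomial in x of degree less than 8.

x^6 + x^4 + x^3 + 1

Multiply in F_2[x]: (x⁵ + x⁴ + x)·(x³ + x² + x) = x⁸ + x⁵ + x⁴ + x³ + x².
Reduce using x⁸ ≡ x⁶ + x⁵ + x² + 1 (mod x⁸ + x⁶ + x⁵ + x² + 1).
Reduced: x⁶ + x⁴ + x³ + 1.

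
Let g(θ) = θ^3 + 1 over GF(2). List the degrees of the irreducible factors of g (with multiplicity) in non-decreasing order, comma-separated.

1, 2

Roots in GF(2): g(0) = 1; g(1) = 0 → root.
Linear factors from roots: (θ + 1).
Complete factorization: g(θ) = (θ + 1)·(θ^2 + θ + 1).
Factor degrees with multiplicity: 1 + 2 = 3.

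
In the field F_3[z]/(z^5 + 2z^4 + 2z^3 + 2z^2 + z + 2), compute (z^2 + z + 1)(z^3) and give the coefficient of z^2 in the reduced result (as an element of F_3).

1

Multiply in F_3[z]: (z^2 + z + 1)·(z^3) = z^5 + z^4 + z^3.
Reduce using z^5 ≡ z^4 + z^3 + z^2 + 2z + 1 (mod z^5 + 2z^4 + 2z^3 + 2z^2 + z + 2).
Reduced: 2z^4 + 2z^3 + z^2 + 2z + 1.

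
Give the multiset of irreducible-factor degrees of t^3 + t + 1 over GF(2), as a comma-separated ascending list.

3

Write f(t) = t^3 + t + 1.
Roots in GF(2): f(0) = 1; f(1) = 1.
Complete factorization: f(t) = (t^3 + t + 1).
Factor degrees with multiplicity: 3 = 3.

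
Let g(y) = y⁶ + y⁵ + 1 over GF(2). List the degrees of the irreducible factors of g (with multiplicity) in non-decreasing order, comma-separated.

Roots in GF(2): g(0) = 1; g(1) = 1.
Complete factorization: g(y) = (y⁶ + y⁵ + 1).
Factor degrees with multiplicity: 6 = 6.

6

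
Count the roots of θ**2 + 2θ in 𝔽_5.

Write P(θ) = θ**2 + 2θ.
Evaluate at each of the 5 elements of 𝔽_5:
P(0) = 0 → root; P(1) = 3; P(2) = 3; P(3) = 0 → root; P(4) = 4.
Roots: {0, 3}.

2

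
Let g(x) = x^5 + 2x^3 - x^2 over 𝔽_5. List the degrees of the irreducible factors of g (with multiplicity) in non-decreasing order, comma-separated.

Roots in 𝔽_5: g(0) = 0 → root; g(1) = 2; g(2) = 4; g(3) = 3; g(4) = 1.
Linear factors from roots: (x).
Complete factorization: g(x) = (x)^2·(x^3 + 2x - 1).
Factor degrees with multiplicity: 1 + 1 + 3 = 5.

1, 1, 3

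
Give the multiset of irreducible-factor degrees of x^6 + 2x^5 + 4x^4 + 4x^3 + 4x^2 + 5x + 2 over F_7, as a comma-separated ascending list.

1, 1, 2, 2

Write h(x) = x^6 + 2x^5 + 4x^4 + 4x^3 + 4x^2 + 5x + 2.
Linear factors from roots: (x + 5), (x + 1).
Complete factorization: h(x) = (x + 1)·(x + 5)·(x^2 + 4)·(x^2 + 3x + 5).
Factor degrees with multiplicity: 1 + 1 + 2 + 2 = 6.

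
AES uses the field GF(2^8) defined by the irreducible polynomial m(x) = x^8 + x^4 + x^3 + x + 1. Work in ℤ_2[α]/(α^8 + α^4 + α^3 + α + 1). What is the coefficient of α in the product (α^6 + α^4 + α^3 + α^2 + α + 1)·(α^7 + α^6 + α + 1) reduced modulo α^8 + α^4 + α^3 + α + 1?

Multiply in ℤ_2[α]: (α^6 + α^4 + α^3 + α^2 + α + 1)·(α^7 + α^6 + α + 1) = α^13 + α^12 + α^11 + α^7 + α^5 + 1.
Reduce using α^8 ≡ α^4 + α^3 + α + 1 (mod α^8 + α^4 + α^3 + α + 1).
Reduced: α^7 + α^4 + α^3 + α^2 + α + 1.

1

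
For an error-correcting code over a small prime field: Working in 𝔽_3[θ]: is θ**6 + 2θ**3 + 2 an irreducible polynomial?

No

Write m(θ) = θ**6 + 2θ**3 + 2.
Check for roots in 𝔽_3: m(0) = 2; m(1) = 2; m(2) = 1.
No roots, so no linear factors.
Monic irreducibles of degree 2 over GF(3): θ**2 + 1, θ**2 + θ + 2, θ**2 + 2θ + 2.
θ**2 + 2θ + 2 divides m: m(θ) = (θ**2 + 2θ + 2)·(θ**4 + θ**3 + 2θ**2 + 2θ + 1).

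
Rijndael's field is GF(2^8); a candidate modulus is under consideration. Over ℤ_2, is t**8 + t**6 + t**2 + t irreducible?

No

Write P(t) = t**8 + t**6 + t**2 + t.
Check for roots in ℤ_2: P(0) = 0 → root; P(1) = 0 → root.
P(0) = 0, so (t) divides P(t); P is reducible.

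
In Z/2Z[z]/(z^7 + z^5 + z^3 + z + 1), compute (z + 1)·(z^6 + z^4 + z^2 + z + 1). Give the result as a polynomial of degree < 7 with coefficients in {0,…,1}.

z^6 + z^4 + z

Multiply in Z/2Z[z]: (z + 1)·(z^6 + z^4 + z^2 + z + 1) = z^7 + z^6 + z^5 + z^4 + z^3 + 1.
Reduce using z^7 ≡ z^5 + z^3 + z + 1 (mod z^7 + z^5 + z^3 + z + 1).
Reduced: z^6 + z^4 + z.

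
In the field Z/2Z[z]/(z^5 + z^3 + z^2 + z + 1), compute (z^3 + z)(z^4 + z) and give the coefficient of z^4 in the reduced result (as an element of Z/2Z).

0

Multiply in Z/2Z[z]: (z^3 + z)·(z^4 + z) = z^7 + z^5 + z^4 + z^2.
Reduce using z^5 ≡ z^3 + z^2 + z + 1 (mod z^5 + z^3 + z^2 + z + 1).
Reduced: z^3.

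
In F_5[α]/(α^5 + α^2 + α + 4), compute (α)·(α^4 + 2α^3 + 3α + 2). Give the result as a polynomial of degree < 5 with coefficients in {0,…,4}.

2α^4 + 2α^2 + α + 1

Multiply in F_5[α]: (α)·(α^4 + 2α^3 + 3α + 2) = α^5 + 2α^4 + 3α^2 + 2α.
Reduce using α^5 ≡ 4α^2 + 4α + 1 (mod α^5 + α^2 + α + 4).
Reduced: 2α^4 + 2α^2 + α + 1.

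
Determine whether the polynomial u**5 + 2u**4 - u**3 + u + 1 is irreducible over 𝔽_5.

Write f(u) = u**5 + 2u**4 - u**3 + u + 1.
Check for roots in 𝔽_5: f(0) = 1; f(1) = 4; f(2) = 4; f(3) = 2; f(4) = 2.
No roots, so no linear factors.
Degree-2 irreducible divisors: test the 10 monic irreducibles of degree 2 over GF(5).
None of them divide f (all give nonzero remainder).
No irreducible factor of degree ≤ 2 exists, so f is irreducible over GF(5).

Yes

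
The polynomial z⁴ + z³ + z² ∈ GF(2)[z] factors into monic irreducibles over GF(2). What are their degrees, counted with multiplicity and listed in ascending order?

1, 1, 2

Write h(z) = z⁴ + z³ + z².
Roots in GF(2): h(0) = 0 → root; h(1) = 1.
Linear factors from roots: (z).
Complete factorization: h(z) = (z)^2·(z² + z + 1).
Factor degrees with multiplicity: 1 + 1 + 2 = 4.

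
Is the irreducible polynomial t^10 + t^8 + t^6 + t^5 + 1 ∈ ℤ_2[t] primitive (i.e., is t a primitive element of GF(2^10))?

Write f(t) = t^10 + t^8 + t^6 + t^5 + 1.
|GF(2^10)^×| = 2^10 − 1 = 1023. Prime factorization: 1023 = 3·11·31.
f is primitive ⇔ t has order 1023 in GF(2)[t]/(f), i.e. t^(1023/q) ≠ 1 for each prime q | 1023.
t^(341) mod f = t^8 + t^6 + t^5 + t^4 + t.
t^(93) mod f = 1
t^(33) mod f = t^7 + t^5 + t^3 + t^2 + 1.
Since t^(93) = 1, the order of t divides 93 < 1023; not primitive.

No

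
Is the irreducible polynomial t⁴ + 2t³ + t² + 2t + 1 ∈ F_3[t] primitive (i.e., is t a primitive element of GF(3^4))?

Write f(t) = t⁴ + 2t³ + t² + 2t + 1.
|GF(3^4)^×| = 3^4 − 1 = 80. Prime factorization: 80 = 2^4·5.
f is primitive ⇔ t has order 80 in GF(3)[t]/(f), i.e. t^(80/q) ≠ 1 for each prime q | 80.
t^(40) mod f = 1
t^(16) mod f = 2t.
Since t^(40) = 1, the order of t divides 40 < 80; not primitive.

No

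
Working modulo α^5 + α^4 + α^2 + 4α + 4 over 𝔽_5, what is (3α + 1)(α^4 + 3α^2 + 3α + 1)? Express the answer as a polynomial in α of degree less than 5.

3α^4 + 4α^3 + 4α^2 + 4α + 4

Multiply in 𝔽_5[α]: (3α + 1)·(α^4 + 3α^2 + 3α + 1) = 3α^5 + α^4 + 4α^3 + 2α^2 + α + 1.
Reduce using α^5 ≡ 4α^4 + 4α^2 + α + 1 (mod α^5 + α^4 + α^2 + 4α + 4).
Reduced: 3α^4 + 4α^3 + 4α^2 + 4α + 4.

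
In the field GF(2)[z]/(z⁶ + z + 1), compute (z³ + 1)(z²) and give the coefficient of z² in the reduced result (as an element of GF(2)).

1

Multiply in GF(2)[z]: (z³ + 1)·(z²) = z⁵ + z².
Reduced: z⁵ + z².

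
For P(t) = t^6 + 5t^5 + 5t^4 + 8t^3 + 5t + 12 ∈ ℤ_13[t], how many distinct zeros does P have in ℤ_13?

4

Evaluate at each of the 13 elements of ℤ_13:
P(0) = 12; P(1) = 10; P(2) = 0 → root; P(3) = 5; P(4) = 3; P(5) = 0 → root; P(6) = 4; P(7) = 4; P(8) = 6; P(9) = 9; P(10) = 12; P(11) = 0 → root; P(12) = 0 → root.
Roots: {2, 5, 11, 12}.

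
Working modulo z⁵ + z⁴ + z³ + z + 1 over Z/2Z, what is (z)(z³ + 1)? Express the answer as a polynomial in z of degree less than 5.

z^4 + z

Multiply in Z/2Z[z]: (z)·(z³ + 1) = z⁴ + z.
Reduced: z⁴ + z.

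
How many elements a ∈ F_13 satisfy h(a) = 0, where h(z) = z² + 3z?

Evaluate at each of the 13 elements of F_13:
h(0) = 0 → root; h(1) = 4; h(2) = 10; h(3) = 5; h(4) = 2; h(5) = 1; h(6) = 2; h(7) = 5; h(8) = 10; h(9) = 4; h(10) = 0 → root; h(11) = 11; h(12) = 11.
Roots: {0, 10}.

2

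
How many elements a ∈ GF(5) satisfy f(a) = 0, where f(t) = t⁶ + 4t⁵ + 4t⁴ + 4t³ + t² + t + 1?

Evaluate at each of the 5 elements of GF(5):
f(0) = 1; f(1) = 1; f(2) = 0 → root; f(3) = 1; f(4) = 3.
Roots: {2}.

1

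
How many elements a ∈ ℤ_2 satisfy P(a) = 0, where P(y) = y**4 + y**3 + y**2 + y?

Evaluate at each of the 2 elements of ℤ_2:
P(0) = 0 → root; P(1) = 0 → root.
Roots: {0, 1}.

2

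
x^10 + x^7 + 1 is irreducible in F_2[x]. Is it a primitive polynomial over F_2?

Write f(x) = x^10 + x^7 + 1.
|GF(2^10)^×| = 2^10 − 1 = 1023. Prime factorization: 1023 = 3·11·31.
f is primitive ⇔ x has order 1023 in GF(2)[x]/(f), i.e. x^(1023/q) ≠ 1 for each prime q | 1023.
x^(341) mod f = x^8 + x^7 + x^3 + x^2 + x + 1.
x^(93) mod f = x^7 + x^3 + x^2 + x.
x^(33) mod f = x^9 + x^5 + x^3 + x^2 + x + 1.
None equal 1, so x has full order 1023; f is primitive.

Yes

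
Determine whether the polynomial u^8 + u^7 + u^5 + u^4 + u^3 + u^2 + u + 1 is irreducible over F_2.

Write g(u) = u^8 + u^7 + u^5 + u^4 + u^3 + u^2 + u + 1.
Check for roots in F_2: g(0) = 1; g(1) = 0 → root.
g(1) = 0, so (u − 1) divides g(u); g is reducible.

No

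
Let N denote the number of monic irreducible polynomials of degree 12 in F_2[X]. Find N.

335

By the necklace-counting formula, N_2(12) = (1/12) Σ_{d|12} μ(12/d)·2^d.
Divisors of 12: 1, 2, 3, 4, 6, 12; μ(12/d) for each: 0, 1, 0, -1, -1, 1.
Σ = 2^2 − 2^4 − 2^6 + 2^12 = 4020.
N = 4020/12 = 335.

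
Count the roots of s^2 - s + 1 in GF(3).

1

Write f(s) = s^2 - s + 1.
Evaluate at each of the 3 elements of GF(3):
f(0) = 1; f(1) = 1; f(2) = 0 → root.
Roots: {2}.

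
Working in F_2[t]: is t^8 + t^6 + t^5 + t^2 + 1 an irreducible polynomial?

Write P(t) = t^8 + t^6 + t^5 + t^2 + 1.
Check for roots in F_2: P(0) = 1; P(1) = 1.
No roots, so no linear factors.
Monic irreducibles of degree 2 over GF(2): t^2 + t + 1.
None of them divide P (all give nonzero remainder).
Monic irreducibles of degree 3 over GF(2): t^3 + t + 1, t^3 + t^2 + 1.
None of them divide P (all give nonzero remainder).
Monic irreducibles of degree 4 over GF(2): t^4 + t + 1, t^4 + t^3 + 1, t^4 + t^3 + t^2 + t + 1.
None of them divide P (all give nonzero remainder).
No irreducible factor of degree ≤ 4 exists, so P is irreducible over GF(2).

Yes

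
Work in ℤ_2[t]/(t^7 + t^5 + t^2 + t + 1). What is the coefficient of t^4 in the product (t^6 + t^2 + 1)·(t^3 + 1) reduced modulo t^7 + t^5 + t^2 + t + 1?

Multiply in ℤ_2[t]: (t^6 + t^2 + 1)·(t^3 + 1) = t^9 + t^6 + t^5 + t^3 + t^2 + 1.
Reduce using t^7 ≡ t^5 + t^2 + t + 1 (mod t^7 + t^5 + t^2 + t + 1).
Reduced: t^6 + t^4 + t^2 + t.

1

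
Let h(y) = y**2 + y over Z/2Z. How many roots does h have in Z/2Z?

2

Evaluate at each of the 2 elements of Z/2Z:
h(0) = 0 → root; h(1) = 0 → root.
Roots: {0, 1}.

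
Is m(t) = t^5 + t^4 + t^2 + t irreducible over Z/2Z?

Check for roots in Z/2Z: m(0) = 0 → root; m(1) = 0 → root.
m(0) = 0, so (t) divides m(t); m is reducible.

No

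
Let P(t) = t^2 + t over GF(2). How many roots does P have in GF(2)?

Evaluate at each of the 2 elements of GF(2):
P(0) = 0 → root; P(1) = 0 → root.
Roots: {0, 1}.

2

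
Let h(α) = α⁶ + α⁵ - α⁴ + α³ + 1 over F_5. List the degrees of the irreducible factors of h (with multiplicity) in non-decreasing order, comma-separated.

6

Roots in F_5: h(0) = 1; h(1) = 3; h(2) = 4; h(3) = 4; h(4) = 4.
Complete factorization: h(α) = (α⁶ + α⁵ - α⁴ + α³ + 1).
Factor degrees with multiplicity: 6 = 6.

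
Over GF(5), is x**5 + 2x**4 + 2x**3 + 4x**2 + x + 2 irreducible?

Write h(x) = x**5 + 2x**4 + 2x**3 + 4x**2 + x + 2.
Check for roots in GF(5): h(0) = 2; h(1) = 2; h(2) = 0 → root; h(3) = 0 → root; h(4) = 4.
h(2) = 0, so (x − 2) divides h(x); h is reducible.

No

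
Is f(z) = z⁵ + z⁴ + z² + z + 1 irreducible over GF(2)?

Check for roots in GF(2): f(0) = 1; f(1) = 1.
No roots, so no linear factors.
Monic irreducibles of degree 2 over GF(2): z² + z + 1.
None of them divide f (all give nonzero remainder).
No irreducible factor of degree ≤ 2 exists, so f is irreducible over GF(2).

Yes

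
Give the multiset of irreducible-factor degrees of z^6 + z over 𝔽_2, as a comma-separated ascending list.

1, 1, 4

Write f(z) = z^6 + z.
Roots in 𝔽_2: f(0) = 0 → root; f(1) = 0 → root.
Linear factors from roots: (z), (z + 1).
Complete factorization: f(z) = (z)·(z + 1)·(z^4 + z^3 + z^2 + z + 1).
Factor degrees with multiplicity: 1 + 1 + 4 = 6.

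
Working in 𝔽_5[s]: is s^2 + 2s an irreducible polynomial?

No

Write f(s) = s^2 + 2s.
Check for roots in 𝔽_5: f(0) = 0 → root; f(1) = 3; f(2) = 3; f(3) = 0 → root; f(4) = 4.
f(0) = 0, so (s) divides f(s); f is reducible.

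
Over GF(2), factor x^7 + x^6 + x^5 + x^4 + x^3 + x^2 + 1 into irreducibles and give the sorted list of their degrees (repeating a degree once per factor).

7

Write f(x) = x^7 + x^6 + x^5 + x^4 + x^3 + x^2 + 1.
Roots in GF(2): f(0) = 1; f(1) = 1.
Complete factorization: f(x) = (x^7 + x^6 + x^5 + x^4 + x^3 + x^2 + 1).
Factor degrees with multiplicity: 7 = 7.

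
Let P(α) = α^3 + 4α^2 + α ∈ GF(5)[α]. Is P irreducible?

No

Check for roots in GF(5): P(0) = 0 → root; P(1) = 1; P(2) = 1; P(3) = 1; P(4) = 2.
P(0) = 0, so (α) divides P(α); P is reducible.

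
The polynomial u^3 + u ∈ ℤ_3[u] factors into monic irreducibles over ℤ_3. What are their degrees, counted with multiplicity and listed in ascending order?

Write f(u) = u^3 + u.
Roots in ℤ_3: f(0) = 0 → root; f(1) = 2; f(2) = 1.
Linear factors from roots: (u).
Complete factorization: f(u) = (u)·(u^2 + 1).
Factor degrees with multiplicity: 1 + 2 = 3.

1, 2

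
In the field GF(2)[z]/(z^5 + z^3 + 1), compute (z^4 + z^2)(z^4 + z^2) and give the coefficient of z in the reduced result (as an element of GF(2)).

1

Multiply in GF(2)[z]: (z^4 + z^2)·(z^4 + z^2) = z^8 + z^4.
Reduce using z^5 ≡ z^3 + 1 (mod z^5 + z^3 + 1).
Reduced: z^3 + z.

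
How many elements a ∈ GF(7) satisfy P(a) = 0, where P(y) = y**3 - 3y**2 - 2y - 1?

Evaluate at each of the 7 elements of GF(7):
P(0) = 6; P(1) = 2; P(2) = 5; P(3) = 0 → root; P(4) = 0 → root; P(5) = 4; P(6) = 4.
Roots: {3, 4}.

2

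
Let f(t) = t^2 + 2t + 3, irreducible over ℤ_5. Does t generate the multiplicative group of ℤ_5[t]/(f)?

|GF(5^2)^×| = 5^2 − 1 = 24. Prime factorization: 24 = 2^3·3.
f is primitive ⇔ t has order 24 in GF(5)[t]/(f), i.e. t^(24/q) ≠ 1 for each prime q | 24.
t^(12) mod f = 4.
t^(8) mod f = 4t + 1.
None equal 1, so t has full order 24; f is primitive.

Yes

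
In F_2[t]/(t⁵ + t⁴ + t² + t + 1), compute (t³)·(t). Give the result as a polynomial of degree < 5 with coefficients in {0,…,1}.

Multiply in F_2[t]: (t³)·(t) = t⁴.
Reduced: t⁴.

t^4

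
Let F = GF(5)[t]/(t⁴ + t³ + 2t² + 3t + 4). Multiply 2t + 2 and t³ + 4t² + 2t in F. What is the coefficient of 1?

Multiply in GF(5)[t]: (2t + 2)·(t³ + 4t² + 2t) = 2t⁴ + 2t² + 4t.
Reduce using t⁴ ≡ 4t³ + 3t² + 2t + 1 (mod t⁴ + t³ + 2t² + 3t + 4).
Reduced: 3t³ + 3t² + 3t + 2.

2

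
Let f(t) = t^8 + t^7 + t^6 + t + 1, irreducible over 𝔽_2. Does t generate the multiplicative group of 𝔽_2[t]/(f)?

Yes

|GF(2^8)^×| = 2^8 − 1 = 255. Prime factorization: 255 = 3·5·17.
f is primitive ⇔ t has order 255 in GF(2)[t]/(f), i.e. t^(255/q) ≠ 1 for each prime q | 255.
t^(85) mod f = t^7 + t^5 + t^3 + t^2.
t^(51) mod f = t^7 + t^4 + t + 1.
t^(15) mod f = t^7 + t^6 + t^5 + t^3 + t^2 + t.
None equal 1, so t has full order 255; f is primitive.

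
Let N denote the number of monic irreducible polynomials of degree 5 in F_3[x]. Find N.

Gauss's count: N_{3}(5) = (1/5) Σ_{d|5} μ(5/d)·3^d.
Divisors of 5: 1, 5; μ(5/d) for each: -1, 1.
Σ = − 3^1 + 3^5 = 240.
N = 240/5 = 48.

48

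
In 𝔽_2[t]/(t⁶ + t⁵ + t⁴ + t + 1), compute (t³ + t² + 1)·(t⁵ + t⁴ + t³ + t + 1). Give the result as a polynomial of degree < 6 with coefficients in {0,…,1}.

Multiply in 𝔽_2[t]: (t³ + t² + 1)·(t⁵ + t⁴ + t³ + t + 1) = t⁸ + t³ + t² + t + 1.
Reduce using t⁶ ≡ t⁵ + t⁴ + t + 1 (mod t⁶ + t⁵ + t⁴ + t + 1).
Reduced: t⁵ + t² + 1.

t^5 + t^2 + 1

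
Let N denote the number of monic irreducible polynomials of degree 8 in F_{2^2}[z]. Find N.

x^(4^8) − x is the product of all monic irreducibles of degree dividing 8; Möbius inversion gives N = (1/8) Σ μ(8/d)·4^d.
Divisors of 8: 1, 2, 4, 8; μ(8/d) for each: 0, 0, -1, 1.
Σ = − 4^4 + 4^8 = 65280.
N = 65280/8 = 8160.

8160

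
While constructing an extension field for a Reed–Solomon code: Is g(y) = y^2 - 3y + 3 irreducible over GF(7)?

No

Check for roots in GF(7): g(0) = 3; g(1) = 1; g(2) = 1; g(3) = 3; g(4) = 0 → root; g(5) = 6; g(6) = 0 → root.
g(4) = 0, so (y − 4) divides g(y); g is reducible.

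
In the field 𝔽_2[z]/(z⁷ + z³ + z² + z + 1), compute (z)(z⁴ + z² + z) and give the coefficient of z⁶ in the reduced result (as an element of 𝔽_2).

Multiply in 𝔽_2[z]: (z)·(z⁴ + z² + z) = z⁵ + z³ + z².
Reduced: z⁵ + z³ + z².

0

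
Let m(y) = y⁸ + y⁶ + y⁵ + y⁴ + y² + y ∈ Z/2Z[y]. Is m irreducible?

No

Check for roots in Z/2Z: m(0) = 0 → root; m(1) = 0 → root.
m(0) = 0, so (y) divides m(y); m is reducible.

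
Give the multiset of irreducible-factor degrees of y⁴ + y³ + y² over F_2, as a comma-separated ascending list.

1, 1, 2

Write h(y) = y⁴ + y³ + y².
Roots in F_2: h(0) = 0 → root; h(1) = 1.
Linear factors from roots: (y).
Complete factorization: h(y) = (y)^2·(y² + y + 1).
Factor degrees with multiplicity: 1 + 1 + 2 = 4.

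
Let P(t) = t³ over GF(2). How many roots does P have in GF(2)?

Evaluate at each of the 2 elements of GF(2):
P(0) = 0 → root; P(1) = 1.
Roots: {0}.

1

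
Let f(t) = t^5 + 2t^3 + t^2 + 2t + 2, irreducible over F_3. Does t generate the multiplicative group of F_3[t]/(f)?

|GF(3^5)^×| = 3^5 − 1 = 242. Prime factorization: 242 = 2·11^2.
f is primitive ⇔ t has order 242 in GF(3)[t]/(f), i.e. t^(242/q) ≠ 1 for each prime q | 242.
t^(121) mod f = 1
t^(22) mod f = 1
Since t^(121) = 1, the order of t divides 121 < 242; not primitive.

No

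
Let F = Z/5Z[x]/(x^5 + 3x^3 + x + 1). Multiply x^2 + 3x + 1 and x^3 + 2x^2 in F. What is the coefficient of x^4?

Multiply in Z/5Z[x]: (x^2 + 3x + 1)·(x^3 + 2x^2) = x^5 + 2x^3 + 2x^2.
Reduce using x^5 ≡ 2x^3 + 4x + 4 (mod x^5 + 3x^3 + x + 1).
Reduced: 4x^3 + 2x^2 + 4x + 4.

0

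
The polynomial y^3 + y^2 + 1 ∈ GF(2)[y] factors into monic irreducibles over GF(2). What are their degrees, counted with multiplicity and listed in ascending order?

3

Write f(y) = y^3 + y^2 + 1.
Roots in GF(2): f(0) = 1; f(1) = 1.
Complete factorization: f(y) = (y^3 + y^2 + 1).
Factor degrees with multiplicity: 3 = 3.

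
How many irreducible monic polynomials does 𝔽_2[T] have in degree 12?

x^(2^12) − x is the product of all monic irreducibles of degree dividing 12; Möbius inversion gives N = (1/12) Σ μ(12/d)·2^d.
Divisors of 12: 1, 2, 3, 4, 6, 12; μ(12/d) for each: 0, 1, 0, -1, -1, 1.
Σ = 2^2 − 2^4 − 2^6 + 2^12 = 4020.
N = 4020/12 = 335.

335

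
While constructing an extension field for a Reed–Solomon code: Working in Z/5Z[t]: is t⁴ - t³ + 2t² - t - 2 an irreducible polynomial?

Write m(t) = t⁴ - t³ + 2t² - t - 2.
Check for roots in Z/5Z: m(0) = 3; m(1) = 4; m(2) = 2; m(3) = 2; m(4) = 3.
No roots, so no linear factors.
Degree-2 irreducible divisors: test the 10 monic irreducibles of degree 2 over GF(5).
None of them divide m (all give nonzero remainder).
No irreducible factor of degree ≤ 2 exists, so m is irreducible over GF(5).

Yes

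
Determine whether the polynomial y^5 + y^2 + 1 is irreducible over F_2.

Yes

Write g(y) = y^5 + y^2 + 1.
Check for roots in F_2: g(0) = 1; g(1) = 1.
No roots, so no linear factors.
Monic irreducibles of degree 2 over GF(2): y^2 + y + 1.
None of them divide g (all give nonzero remainder).
No irreducible factor of degree ≤ 2 exists, so g is irreducible over GF(2).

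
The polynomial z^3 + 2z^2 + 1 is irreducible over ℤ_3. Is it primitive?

Write f(z) = z^3 + 2z^2 + 1.
|GF(3^3)^×| = 3^3 − 1 = 26. Prime factorization: 26 = 2·13.
f is primitive ⇔ z has order 26 in GF(3)[z]/(f), i.e. z^(26/q) ≠ 1 for each prime q | 26.
z^(13) mod f = 2.
z^(2) mod f = z^2.
None equal 1, so z has full order 26; f is primitive.

Yes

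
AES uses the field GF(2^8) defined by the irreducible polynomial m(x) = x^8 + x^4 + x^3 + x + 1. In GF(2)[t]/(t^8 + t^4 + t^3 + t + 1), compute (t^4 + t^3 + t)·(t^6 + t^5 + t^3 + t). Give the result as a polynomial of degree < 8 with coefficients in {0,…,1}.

t^6 + t^4 + t + 1

Multiply in GF(2)[t]: (t^4 + t^3 + t)·(t^6 + t^5 + t^3 + t) = t^10 + t^8 + t^5 + t^2.
Reduce using t^8 ≡ t^4 + t^3 + t + 1 (mod t^8 + t^4 + t^3 + t + 1).
Reduced: t^6 + t^4 + t + 1.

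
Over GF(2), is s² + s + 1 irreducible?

Write h(s) = s² + s + 1.
Check for roots in GF(2): h(0) = 1; h(1) = 1.
No roots. A degree-2 polynomial over a field with no linear factor is irreducible.

Yes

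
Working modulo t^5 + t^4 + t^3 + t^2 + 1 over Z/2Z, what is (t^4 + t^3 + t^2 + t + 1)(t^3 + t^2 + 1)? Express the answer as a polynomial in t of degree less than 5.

t^4 + t^2 + 1

Multiply in Z/2Z[t]: (t^4 + t^3 + t^2 + t + 1)·(t^3 + t^2 + 1) = t^7 + t^4 + t^3 + t + 1.
Reduce using t^5 ≡ t^4 + t^3 + t^2 + 1 (mod t^5 + t^4 + t^3 + t^2 + 1).
Reduced: t^4 + t^2 + 1.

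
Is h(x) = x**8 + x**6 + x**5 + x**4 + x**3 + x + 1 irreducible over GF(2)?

Yes

Check for roots in GF(2): h(0) = 1; h(1) = 1.
No roots, so no linear factors.
Monic irreducibles of degree 2 over GF(2): x**2 + x + 1.
None of them divide h (all give nonzero remainder).
Monic irreducibles of degree 3 over GF(2): x**3 + x + 1, x**3 + x**2 + 1.
None of them divide h (all give nonzero remainder).
Monic irreducibles of degree 4 over GF(2): x**4 + x + 1, x**4 + x**3 + 1, x**4 + x**3 + x**2 + x + 1.
None of them divide h (all give nonzero remainder).
No irreducible factor of degree ≤ 4 exists, so h is irreducible over GF(2).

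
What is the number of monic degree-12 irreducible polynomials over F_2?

335

By the necklace-counting formula, N_2(12) = (1/12) Σ_{d|12} μ(12/d)·2^d.
Divisors of 12: 1, 2, 3, 4, 6, 12; μ(12/d) for each: 0, 1, 0, -1, -1, 1.
Σ = 2^2 − 2^4 − 2^6 + 2^12 = 4020.
N = 4020/12 = 335.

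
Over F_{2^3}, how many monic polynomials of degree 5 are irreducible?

6552

Gauss's count: N_{8}(5) = (1/5) Σ_{d|5} μ(5/d)·8^d.
Divisors of 5: 1, 5; μ(5/d) for each: -1, 1.
Σ = − 8^1 + 8^5 = 32760.
N = 32760/5 = 6552.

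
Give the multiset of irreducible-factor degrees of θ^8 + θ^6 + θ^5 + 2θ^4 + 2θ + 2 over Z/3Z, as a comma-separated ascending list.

1, 1, 1, 1, 2, 2

Write h(θ) = θ^8 + θ^6 + θ^5 + 2θ^4 + 2θ + 2.
Roots in Z/3Z: h(0) = 2; h(1) = 0 → root; h(2) = 0 → root.
Linear factors from roots: (θ + 2), (θ + 1).
Complete factorization: h(θ) = (θ + 2)·(θ + 1)^3·(θ^2 + 2θ + 2)^2.
Factor degrees with multiplicity: 1 + 1 + 1 + 1 + 2 + 2 = 8.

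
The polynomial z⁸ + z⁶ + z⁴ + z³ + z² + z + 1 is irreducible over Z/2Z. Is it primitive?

Yes

Write f(z) = z⁸ + z⁶ + z⁴ + z³ + z² + z + 1.
|GF(2^8)^×| = 2^8 − 1 = 255. Prime factorization: 255 = 3·5·17.
f is primitive ⇔ z has order 255 in GF(2)[z]/(f), i.e. z^(255/q) ≠ 1 for each prime q | 255.
z^(85) mod f = z⁴ + z³ + z.
z^(51) mod f = z⁶ + z³.
z^(15) mod f = z⁶ + z + 1.
None equal 1, so z has full order 255; f is primitive.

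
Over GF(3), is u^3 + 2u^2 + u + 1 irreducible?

Write h(u) = u^3 + 2u^2 + u + 1.
Check for roots in GF(3): h(0) = 1; h(1) = 2; h(2) = 1.
No roots. A degree-3 polynomial over a field with no linear factor is irreducible.

Yes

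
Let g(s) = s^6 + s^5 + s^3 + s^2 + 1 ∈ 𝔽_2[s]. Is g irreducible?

Check for roots in 𝔽_2: g(0) = 1; g(1) = 1.
No roots, so no linear factors.
Monic irreducibles of degree 2 over GF(2): s^2 + s + 1.
None of them divide g (all give nonzero remainder).
Monic irreducibles of degree 3 over GF(2): s^3 + s + 1, s^3 + s^2 + 1.
None of them divide g (all give nonzero remainder).
No irreducible factor of degree ≤ 3 exists, so g is irreducible over GF(2).

Yes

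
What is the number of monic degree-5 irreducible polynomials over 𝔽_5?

624

The number of monic irreducibles of degree 5 over GF(5) is (1/5)·Σ_{d∣5} μ(5/d) 5^d.
Divisors of 5: 1, 5; μ(5/d) for each: -1, 1.
Σ = − 5^1 + 5^5 = 3120.
N = 3120/5 = 624.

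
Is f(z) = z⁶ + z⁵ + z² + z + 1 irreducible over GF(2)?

Check for roots in GF(2): f(0) = 1; f(1) = 1.
No roots, so no linear factors.
Monic irreducibles of degree 2 over GF(2): z² + z + 1.
None of them divide f (all give nonzero remainder).
Monic irreducibles of degree 3 over GF(2): z³ + z + 1, z³ + z² + 1.
None of them divide f (all give nonzero remainder).
No irreducible factor of degree ≤ 3 exists, so f is irreducible over GF(2).

Yes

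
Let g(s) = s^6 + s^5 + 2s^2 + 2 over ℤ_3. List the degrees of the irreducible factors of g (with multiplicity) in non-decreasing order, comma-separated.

1, 1, 1, 1, 2

Roots in ℤ_3: g(0) = 2; g(1) = 0 → root; g(2) = 1.
Linear factors from roots: (s + 2).
Complete factorization: g(s) = (s + 2)^4·(s^2 + 2s + 2).
Factor degrees with multiplicity: 1 + 1 + 1 + 1 + 2 = 6.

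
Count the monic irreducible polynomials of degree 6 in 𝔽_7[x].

x^(7^6) − x is the product of all monic irreducibles of degree dividing 6; Möbius inversion gives N = (1/6) Σ μ(6/d)·7^d.
Divisors of 6: 1, 2, 3, 6; μ(6/d) for each: 1, -1, -1, 1.
Σ = 7^1 − 7^2 − 7^3 + 7^6 = 117264.
N = 117264/6 = 19544.

19544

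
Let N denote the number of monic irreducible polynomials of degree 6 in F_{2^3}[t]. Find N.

The number of monic irreducibles of degree 6 over GF(8) is (1/6)·Σ_{d∣6} μ(6/d) 8^d.
Divisors of 6: 1, 2, 3, 6; μ(6/d) for each: 1, -1, -1, 1.
Σ = 8^1 − 8^2 − 8^3 + 8^6 = 261576.
N = 261576/6 = 43596.

43596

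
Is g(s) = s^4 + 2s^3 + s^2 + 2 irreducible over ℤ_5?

Yes

Check for roots in ℤ_5: g(0) = 2; g(1) = 1; g(2) = 3; g(3) = 1; g(4) = 2.
No roots, so no linear factors.
Degree-2 irreducible divisors: test the 10 monic irreducibles of degree 2 over GF(5).
None of them divide g (all give nonzero remainder).
No irreducible factor of degree ≤ 2 exists, so g is irreducible over GF(5).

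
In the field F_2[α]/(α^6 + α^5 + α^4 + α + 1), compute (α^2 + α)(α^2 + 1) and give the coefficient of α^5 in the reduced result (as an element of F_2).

Multiply in F_2[α]: (α^2 + α)·(α^2 + 1) = α^4 + α^3 + α^2 + α.
Reduced: α^4 + α^3 + α^2 + α.

0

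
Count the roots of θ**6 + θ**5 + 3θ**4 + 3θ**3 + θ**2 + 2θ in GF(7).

Write g(θ) = θ**6 + θ**5 + 3θ**4 + 3θ**3 + θ**2 + 2θ.
Evaluate at each of the 7 elements of GF(7):
g(0) = 0 → root; g(1) = 4; g(2) = 1; g(3) = 2; g(4) = 0 → root; g(5) = 0 → root; g(6) = 6.
Roots: {0, 4, 5}.

3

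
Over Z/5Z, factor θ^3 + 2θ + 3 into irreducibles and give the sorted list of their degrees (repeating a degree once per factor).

Write g(θ) = θ^3 + 2θ + 3.
Roots in Z/5Z: g(0) = 3; g(1) = 1; g(2) = 0 → root; g(3) = 1; g(4) = 0 → root.
Linear factors from roots: (θ + 3), (θ + 1).
Complete factorization: g(θ) = (θ + 3)·(θ + 1)^2.
Factor degrees with multiplicity: 1 + 1 + 1 = 3.

1, 1, 1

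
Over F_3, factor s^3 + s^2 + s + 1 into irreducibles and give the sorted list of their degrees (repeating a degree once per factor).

1, 2

Write h(s) = s^3 + s^2 + s + 1.
Roots in F_3: h(0) = 1; h(1) = 1; h(2) = 0 → root.
Linear factors from roots: (s + 1).
Complete factorization: h(s) = (s + 1)·(s^2 + 1).
Factor degrees with multiplicity: 1 + 2 = 3.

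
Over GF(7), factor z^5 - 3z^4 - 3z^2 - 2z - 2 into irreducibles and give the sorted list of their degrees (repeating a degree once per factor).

1, 1, 1, 2

Write h(z) = z^5 - 3z^4 - 3z^2 - 2z - 2.
Linear factors from roots: (z - 3), (z + 1).
Complete factorization: h(z) = (z - 3)·(z + 1)^2·(z^2 - 2z + 3).
Factor degrees with multiplicity: 1 + 1 + 1 + 2 = 5.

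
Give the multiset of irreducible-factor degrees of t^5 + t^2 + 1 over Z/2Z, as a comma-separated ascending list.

Write g(t) = t^5 + t^2 + 1.
Roots in Z/2Z: g(0) = 1; g(1) = 1.
Complete factorization: g(t) = (t^5 + t^2 + 1).
Factor degrees with multiplicity: 5 = 5.

5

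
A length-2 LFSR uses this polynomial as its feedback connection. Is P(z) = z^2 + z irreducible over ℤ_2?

Check for roots in ℤ_2: P(0) = 0 → root; P(1) = 0 → root.
P(0) = 0, so (z) divides P(z); P is reducible.

No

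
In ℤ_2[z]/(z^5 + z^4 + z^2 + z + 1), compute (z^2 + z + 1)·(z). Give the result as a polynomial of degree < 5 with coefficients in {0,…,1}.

z^3 + z^2 + z

Multiply in ℤ_2[z]: (z^2 + z + 1)·(z) = z^3 + z^2 + z.
Reduced: z^3 + z^2 + z.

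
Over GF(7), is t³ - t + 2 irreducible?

Write g(t) = t³ - t + 2.
Check for roots in GF(7): g(0) = 2; g(1) = 2; g(2) = 1; g(3) = 5; g(4) = 6; g(5) = 3; g(6) = 2.
No roots. A degree-3 polynomial over a field with no linear factor is irreducible.

Yes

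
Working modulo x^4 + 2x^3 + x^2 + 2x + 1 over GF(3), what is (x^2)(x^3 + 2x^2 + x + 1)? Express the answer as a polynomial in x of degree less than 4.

Multiply in GF(3)[x]: (x^2)·(x^3 + 2x^2 + x + 1) = x^5 + 2x^4 + x^3 + x^2.
Reduce using x^4 ≡ x^3 + 2x^2 + x + 2 (mod x^4 + 2x^3 + x^2 + 2x + 1).
Reduced: 2x^2 + 2x.

2x^2 + 2x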